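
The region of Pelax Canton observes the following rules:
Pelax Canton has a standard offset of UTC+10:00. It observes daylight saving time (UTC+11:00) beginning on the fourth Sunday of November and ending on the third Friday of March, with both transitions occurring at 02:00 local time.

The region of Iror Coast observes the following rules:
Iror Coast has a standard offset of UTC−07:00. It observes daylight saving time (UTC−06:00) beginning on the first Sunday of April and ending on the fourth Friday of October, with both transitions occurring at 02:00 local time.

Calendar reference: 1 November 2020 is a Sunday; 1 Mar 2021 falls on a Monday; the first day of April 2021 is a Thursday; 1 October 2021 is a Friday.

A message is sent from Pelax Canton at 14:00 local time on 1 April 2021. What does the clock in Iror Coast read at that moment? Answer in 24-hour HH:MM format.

21:00

1 November 2020 is a Sunday, so the first Sunday is November 1 and the fourth is November 22.
1 March 2021 is a Monday, so the first Friday is March 5 and the third is March 19.
1 April 2021 is outside the daylight-saving period (22 November 2020 – 19 March 2021), so Pelax Canton is on standard time, UTC+10:00.
14:00 Pelax Canton − 10h = 04:00 UTC.
1 April 2021 is a Thursday, so the first Sunday is April 4.
1 October 2021 is a Friday, so the first Friday is October 1 and the fourth is October 22.
At the standard offset (UTC−07:00), 04:00 UTC − 7h = 21:00 Iror Coast standard time (rolling into the previous day, 31 March 2021).
Daylight saving runs 4 April – 22 October; the standard-time date in Iror Coast, 31 March 2021, is outside that window, so Iror Coast is on standard time at UTC−07:00.
04:00 UTC − 7h = 21:00 Iror Coast (rolling into the previous day, 31 March 2021).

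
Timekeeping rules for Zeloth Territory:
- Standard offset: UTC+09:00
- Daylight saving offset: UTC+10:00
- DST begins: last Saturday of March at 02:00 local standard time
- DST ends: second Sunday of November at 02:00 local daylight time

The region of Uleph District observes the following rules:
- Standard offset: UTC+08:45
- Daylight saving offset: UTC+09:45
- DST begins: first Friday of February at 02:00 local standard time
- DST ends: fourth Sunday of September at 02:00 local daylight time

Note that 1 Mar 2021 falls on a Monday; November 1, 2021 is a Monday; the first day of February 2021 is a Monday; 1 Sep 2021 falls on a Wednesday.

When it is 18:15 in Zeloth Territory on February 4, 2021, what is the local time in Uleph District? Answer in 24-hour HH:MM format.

1 March 2021 is a Monday, so Saturdays fall on 6, 13, 20, 27; the last is March 27.
1 November 2021 is a Monday, so the first Sunday is November 7 and the second is November 14.
February 4, 2021 does not fall between 27 March and 14 November, so daylight saving is not in effect and Zeloth Territory is at UTC+09:00.
18:15 Zeloth Territory − 9h = 09:15 UTC.
1 February 2021 is a Monday, so the first Friday is February 5.
1 September 2021 is a Wednesday, so the first Sunday is September 5 and the fourth is September 26.
At the standard offset (UTC+08:45), 09:15 UTC + 8h45m = 18:00 Uleph District standard time.
The standard-time date in Uleph District, February 4, 2021, does not fall between 5 February and 26 September, so daylight saving is not in effect and Uleph District is at UTC+08:45.
09:15 UTC + 8h45m = 18:00 Uleph District.

18:00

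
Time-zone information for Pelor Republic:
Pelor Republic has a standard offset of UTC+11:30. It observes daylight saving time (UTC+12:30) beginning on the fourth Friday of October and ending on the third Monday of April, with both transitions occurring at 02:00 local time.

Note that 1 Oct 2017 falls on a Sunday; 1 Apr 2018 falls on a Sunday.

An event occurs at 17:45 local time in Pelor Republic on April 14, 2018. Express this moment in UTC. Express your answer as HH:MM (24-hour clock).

05:15

1 October 2017 is a Sunday, so the first Friday is October 6 and the fourth is October 27.
1 April 2018 is a Sunday, so the first Monday is April 2 and the third is April 16.
April 14, 2018 falls between 27 October 2017 and 16 April 2018, so daylight saving is in effect and Pelor Republic is at UTC+12:30.
17:45 local − 12h30m = 05:15 UTC.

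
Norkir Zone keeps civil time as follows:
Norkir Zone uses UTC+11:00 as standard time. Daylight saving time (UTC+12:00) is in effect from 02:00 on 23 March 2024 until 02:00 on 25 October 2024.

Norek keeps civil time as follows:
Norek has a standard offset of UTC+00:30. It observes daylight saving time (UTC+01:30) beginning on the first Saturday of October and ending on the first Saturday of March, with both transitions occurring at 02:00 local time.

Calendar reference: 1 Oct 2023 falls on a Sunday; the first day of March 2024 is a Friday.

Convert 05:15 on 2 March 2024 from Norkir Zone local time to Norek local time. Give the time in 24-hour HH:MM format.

19:45

2 March 2024 is outside the daylight-saving period (23 March – 25 October), so Norkir Zone is on standard time, UTC+11:00.
05:15 Norkir Zone − 11h = 18:15 UTC (rolling into the previous day, 1 March 2024).
1 October 2023 is a Sunday, so the first Saturday is October 7.
1 March 2024 is a Friday, so the first Saturday is March 2.
At the standard offset (UTC+00:30), 18:15 UTC + 0h30m = 18:45 Norek standard time.
The standard-time date in Norek, 1 March 2024, falls between 7 October 2023 and 2 March 2024, so daylight saving is in effect and Norek is at UTC+01:30.
18:15 UTC + 1h30m = 19:45 Norek.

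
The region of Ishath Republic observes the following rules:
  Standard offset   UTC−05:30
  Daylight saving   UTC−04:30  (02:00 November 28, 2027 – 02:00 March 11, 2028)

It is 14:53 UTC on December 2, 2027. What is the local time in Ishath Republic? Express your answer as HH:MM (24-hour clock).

10:23

At the standard offset (UTC−05:30), 14:53 UTC − 5h30m = 09:23 Ishath Republic standard time.
The standard-time date in Ishath Republic, December 2, 2027, lies within the daylight-saving period (28 November 2027 – 11 March 2028), so Ishath Republic is on daylight time, UTC−04:30.
14:53 UTC − 4h30m = 10:23 local.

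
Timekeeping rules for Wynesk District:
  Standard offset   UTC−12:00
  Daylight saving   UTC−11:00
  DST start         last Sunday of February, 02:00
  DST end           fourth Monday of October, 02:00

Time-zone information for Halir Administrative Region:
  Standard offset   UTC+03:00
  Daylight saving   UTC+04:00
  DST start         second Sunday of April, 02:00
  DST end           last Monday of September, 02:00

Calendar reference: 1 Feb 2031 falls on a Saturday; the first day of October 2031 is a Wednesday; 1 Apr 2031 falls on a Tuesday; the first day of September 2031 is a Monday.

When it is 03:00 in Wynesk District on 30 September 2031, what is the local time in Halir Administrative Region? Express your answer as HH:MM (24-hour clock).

17:00

1 February 2031 is a Saturday, so Sundays fall on 2, 9, 16, 23; the last is February 23.
1 October 2031 is a Wednesday, so the first Monday is October 6 and the fourth is October 27.
Daylight saving runs 23 February – 27 October; 30 September 2031 is inside that window, so Wynesk District is at UTC−11:00.
03:00 Wynesk District + 11h = 14:00 UTC.
1 April 2031 is a Tuesday, so the first Sunday is April 6 and the second is April 13.
1 September 2031 is a Monday, so Mondays fall on 1, 8, 15, 22, 29; the last is September 29.
At the standard offset (UTC+03:00), 14:00 UTC + 3h = 17:00 Halir Administrative Region standard time.
Daylight saving runs 13 April – 29 September; the standard-time date in Halir Administrative Region, 30 September 2031, is outside that window, so Halir Administrative Region is on standard time at UTC+03:00.
14:00 UTC + 3h = 17:00 Halir Administrative Region.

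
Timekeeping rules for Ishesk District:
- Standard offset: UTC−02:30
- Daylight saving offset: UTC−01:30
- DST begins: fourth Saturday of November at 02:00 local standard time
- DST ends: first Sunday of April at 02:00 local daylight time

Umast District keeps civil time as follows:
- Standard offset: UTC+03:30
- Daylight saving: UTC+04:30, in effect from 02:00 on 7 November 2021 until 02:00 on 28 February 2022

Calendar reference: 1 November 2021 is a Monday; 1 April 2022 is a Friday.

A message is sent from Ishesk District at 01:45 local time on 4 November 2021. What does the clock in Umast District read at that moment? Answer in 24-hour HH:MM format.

07:45

1 November 2021 is a Monday, so the first Saturday is November 6 and the fourth is November 27.
1 April 2022 is a Friday, so the first Sunday is April 3.
4 November 2021 does not fall between 27 November 2021 and 3 April 2022, so daylight saving is not in effect and Ishesk District is at UTC−02:30.
01:45 Ishesk District + 2h30m = 04:15 UTC.
At the standard offset (UTC+03:30), 04:15 UTC + 3h30m = 07:45 Umast District standard time.
The standard-time date in Umast District, 4 November 2021, is outside the daylight-saving period (7 November 2021 – 28 February 2022), so Umast District is on standard time, UTC+03:30.
04:15 UTC + 3h30m = 07:45 Umast District.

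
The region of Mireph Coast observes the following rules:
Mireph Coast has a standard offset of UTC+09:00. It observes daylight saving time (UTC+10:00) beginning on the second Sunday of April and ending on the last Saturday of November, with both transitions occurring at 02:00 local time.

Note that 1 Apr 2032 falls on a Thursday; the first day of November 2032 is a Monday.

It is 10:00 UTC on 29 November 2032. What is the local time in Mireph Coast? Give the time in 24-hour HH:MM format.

19:00

1 April 2032 is a Thursday, so the first Sunday is April 4 and the second is April 11.
1 November 2032 is a Monday, so Saturdays fall on 6, 13, 20, 27; the last is November 27.
At the standard offset (UTC+09:00), 10:00 UTC + 9h = 19:00 Mireph Coast standard time.
The standard-time date in Mireph Coast, 29 November 2032, is outside the daylight-saving period (11 April – 27 November), so Mireph Coast is on standard time, UTC+09:00.
10:00 UTC + 9h = 19:00 local.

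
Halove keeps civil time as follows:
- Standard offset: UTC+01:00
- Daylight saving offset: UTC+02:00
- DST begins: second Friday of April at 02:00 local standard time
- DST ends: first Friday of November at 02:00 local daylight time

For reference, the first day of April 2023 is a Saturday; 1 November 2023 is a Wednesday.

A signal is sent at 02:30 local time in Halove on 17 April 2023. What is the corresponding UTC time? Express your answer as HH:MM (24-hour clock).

1 April 2023 is a Saturday, so the first Friday is April 7 and the second is April 14.
1 November 2023 is a Wednesday, so the first Friday is November 3.
17 April 2023 lies within the daylight-saving period (14 April – 3 November), so Halove is on daylight time, UTC+02:00.
02:30 local − 2h = 00:30 UTC.

00:30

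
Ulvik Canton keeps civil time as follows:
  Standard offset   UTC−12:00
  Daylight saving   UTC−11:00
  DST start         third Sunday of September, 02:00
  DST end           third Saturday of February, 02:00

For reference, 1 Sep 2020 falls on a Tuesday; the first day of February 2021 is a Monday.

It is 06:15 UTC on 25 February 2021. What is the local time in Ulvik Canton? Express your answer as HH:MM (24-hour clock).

1 September 2020 is a Tuesday, so the first Sunday is September 6 and the third is September 20.
1 February 2021 is a Monday, so the first Saturday is February 6 and the third is February 20.
At the standard offset (UTC−12:00), 06:15 UTC − 12h = 18:15 Ulvik Canton standard time (rolling into the previous day, 24 February 2021).
The standard-time date in Ulvik Canton, 24 February 2021, does not fall between 20 September 2020 and 20 February 2021, so daylight saving is not in effect and Ulvik Canton is at UTC−12:00.
06:15 UTC − 12h = 18:15 local (rolling into the previous day, 24 February 2021).

18:15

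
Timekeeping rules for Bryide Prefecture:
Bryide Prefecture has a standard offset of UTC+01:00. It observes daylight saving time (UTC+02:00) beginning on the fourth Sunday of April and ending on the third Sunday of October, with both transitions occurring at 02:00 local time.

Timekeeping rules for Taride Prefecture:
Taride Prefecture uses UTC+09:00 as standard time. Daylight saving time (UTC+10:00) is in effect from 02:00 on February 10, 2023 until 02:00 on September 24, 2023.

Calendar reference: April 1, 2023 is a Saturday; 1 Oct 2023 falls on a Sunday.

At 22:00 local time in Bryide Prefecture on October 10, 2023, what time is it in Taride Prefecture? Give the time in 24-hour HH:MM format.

05:00

1 April 2023 is a Saturday, so the first Sunday is April 2 and the fourth is April 23.
1 October 2023 is a Sunday, so the first Sunday is October 1 and the third is October 15.
October 10, 2023 lies within the daylight-saving period (23 April – 15 October), so Bryide Prefecture is on daylight time, UTC+02:00.
22:00 Bryide Prefecture − 2h = 20:00 UTC.
At the standard offset (UTC+09:00), 20:00 UTC + 9h = 05:00 Taride Prefecture standard time (rolling into the next day, 11 October 2023).
The standard-time date in Taride Prefecture, October 11, 2023, is outside the daylight-saving period (10 February – 24 September), so Taride Prefecture is on standard time, UTC+09:00.
20:00 UTC + 9h = 05:00 Taride Prefecture (rolling into the next day, 11 October 2023).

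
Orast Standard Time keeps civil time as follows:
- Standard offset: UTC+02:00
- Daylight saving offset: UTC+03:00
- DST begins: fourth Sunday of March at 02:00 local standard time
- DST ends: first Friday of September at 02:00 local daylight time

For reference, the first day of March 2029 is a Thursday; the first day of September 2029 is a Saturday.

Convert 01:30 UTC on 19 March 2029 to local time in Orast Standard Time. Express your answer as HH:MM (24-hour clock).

03:30

1 March 2029 is a Thursday, so the first Sunday is March 4 and the fourth is March 25.
1 September 2029 is a Saturday, so the first Friday is September 7.
At the standard offset (UTC+02:00), 01:30 UTC + 2h = 03:30 Orast Standard Time standard time.
Daylight saving runs 25 March – 7 September; the standard-time date in Orast Standard Time, 19 March 2029, is outside that window, so Orast Standard Time is on standard time at UTC+02:00.
01:30 UTC + 2h = 03:30 local.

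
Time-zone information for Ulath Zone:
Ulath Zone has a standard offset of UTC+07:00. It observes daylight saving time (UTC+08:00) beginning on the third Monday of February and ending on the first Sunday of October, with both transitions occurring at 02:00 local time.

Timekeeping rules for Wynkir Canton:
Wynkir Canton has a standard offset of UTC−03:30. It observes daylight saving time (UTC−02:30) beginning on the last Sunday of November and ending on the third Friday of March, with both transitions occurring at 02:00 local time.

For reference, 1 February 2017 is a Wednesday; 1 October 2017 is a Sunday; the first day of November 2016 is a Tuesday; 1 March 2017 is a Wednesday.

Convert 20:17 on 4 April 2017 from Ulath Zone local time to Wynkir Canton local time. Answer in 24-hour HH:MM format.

1 February 2017 is a Wednesday, so the first Monday is February 6 and the third is February 20.
1 October 2017 is a Sunday, so the first Sunday is October 1.
Daylight saving runs 20 February – 1 October; 4 April 2017 is inside that window, so Ulath Zone is at UTC+08:00.
20:17 Ulath Zone − 8h = 12:17 UTC.
1 November 2016 is a Tuesday, so Sundays fall on 6, 13, 20, 27; the last is November 27.
1 March 2017 is a Wednesday, so the first Friday is March 3 and the third is March 17.
At the standard offset (UTC−03:30), 12:17 UTC − 3h30m = 08:47 Wynkir Canton standard time.
The standard-time date in Wynkir Canton, 4 April 2017, does not fall between 27 November 2016 and 17 March 2017, so daylight saving is not in effect and Wynkir Canton is at UTC−03:30.
12:17 UTC − 3h30m = 08:47 Wynkir Canton.

08:47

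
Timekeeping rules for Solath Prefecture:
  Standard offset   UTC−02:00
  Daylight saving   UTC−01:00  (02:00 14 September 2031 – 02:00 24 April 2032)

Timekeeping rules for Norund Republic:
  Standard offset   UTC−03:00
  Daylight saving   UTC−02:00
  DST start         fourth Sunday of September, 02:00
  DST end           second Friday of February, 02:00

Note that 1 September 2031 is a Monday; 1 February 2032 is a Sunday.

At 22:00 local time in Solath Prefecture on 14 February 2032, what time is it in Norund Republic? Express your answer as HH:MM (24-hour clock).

14 February 2032 falls between 14 September 2031 and 24 April 2032, so daylight saving is in effect and Solath Prefecture is at UTC−01:00.
22:00 Solath Prefecture + 1h = 23:00 UTC.
1 September 2031 is a Monday, so the first Sunday is September 7 and the fourth is September 28.
1 February 2032 is a Sunday, so the first Friday is February 6 and the second is February 13.
At the standard offset (UTC−03:00), 23:00 UTC − 3h = 20:00 Norund Republic standard time.
Daylight saving runs 28 September 2031 – 13 February 2032; the standard-time date in Norund Republic, 14 February 2032, is outside that window, so Norund Republic is on standard time at UTC−03:00.
23:00 UTC − 3h = 20:00 Norund Republic.

20:00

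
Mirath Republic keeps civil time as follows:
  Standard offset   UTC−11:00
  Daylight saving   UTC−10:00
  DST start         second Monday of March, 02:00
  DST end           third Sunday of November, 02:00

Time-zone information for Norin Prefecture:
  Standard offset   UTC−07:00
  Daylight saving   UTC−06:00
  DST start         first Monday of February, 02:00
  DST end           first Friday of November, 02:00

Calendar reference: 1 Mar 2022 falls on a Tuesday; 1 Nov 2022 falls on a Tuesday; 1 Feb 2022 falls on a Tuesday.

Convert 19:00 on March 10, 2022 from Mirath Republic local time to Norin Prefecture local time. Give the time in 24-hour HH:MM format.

1 March 2022 is a Tuesday, so the first Monday is March 7 and the second is March 14.
1 November 2022 is a Tuesday, so the first Sunday is November 6 and the third is November 20.
March 10, 2022 is outside the daylight-saving period (14 March – 20 November), so Mirath Republic is on standard time, UTC−11:00.
19:00 Mirath Republic + 11h = 06:00 UTC (rolling into the next day, 11 March 2022).
1 February 2022 is a Tuesday, so the first Monday is February 7.
1 November 2022 is a Tuesday, so the first Friday is November 4.
At the standard offset (UTC−07:00), 06:00 UTC − 7h = 23:00 Norin Prefecture standard time (rolling into the previous day, 10 March 2022).
The standard-time date in Norin Prefecture, March 10, 2022, lies within the daylight-saving period (7 February – 4 November), so Norin Prefecture is on daylight time, UTC−06:00.
06:00 UTC − 6h = 00:00 Norin Prefecture.

00:00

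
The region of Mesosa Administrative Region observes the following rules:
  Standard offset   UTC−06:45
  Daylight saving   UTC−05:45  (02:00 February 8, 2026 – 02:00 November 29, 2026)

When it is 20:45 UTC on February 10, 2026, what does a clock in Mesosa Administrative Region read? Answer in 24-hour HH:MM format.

At the standard offset (UTC−06:45), 20:45 UTC − 6h45m = 14:00 Mesosa Administrative Region standard time.
The standard-time date in Mesosa Administrative Region, February 10, 2026, falls between 8 February and 29 November, so daylight saving is in effect and Mesosa Administrative Region is at UTC−05:45.
20:45 UTC − 5h45m = 15:00 local.

15:00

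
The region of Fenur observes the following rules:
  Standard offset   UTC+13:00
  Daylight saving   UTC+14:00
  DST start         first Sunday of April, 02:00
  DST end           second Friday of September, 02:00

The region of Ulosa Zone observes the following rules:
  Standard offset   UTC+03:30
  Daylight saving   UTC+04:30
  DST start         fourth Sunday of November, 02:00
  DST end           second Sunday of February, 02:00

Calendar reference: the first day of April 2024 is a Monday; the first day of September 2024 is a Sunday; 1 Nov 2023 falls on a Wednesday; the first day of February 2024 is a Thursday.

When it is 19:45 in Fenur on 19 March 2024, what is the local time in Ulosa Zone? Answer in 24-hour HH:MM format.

1 April 2024 is a Monday, so the first Sunday is April 7.
1 September 2024 is a Sunday, so the first Friday is September 6 and the second is September 13.
Daylight saving runs 7 April – 13 September; 19 March 2024 is outside that window, so Fenur is on standard time at UTC+13:00.
19:45 Fenur − 13h = 06:45 UTC.
1 November 2023 is a Wednesday, so the first Sunday is November 5 and the fourth is November 26.
1 February 2024 is a Thursday, so the first Sunday is February 4 and the second is February 11.
At the standard offset (UTC+03:30), 06:45 UTC + 3h30m = 10:15 Ulosa Zone standard time.
Daylight saving runs 26 November 2023 – 11 February 2024; the standard-time date in Ulosa Zone, 19 March 2024, is outside that window, so Ulosa Zone is on standard time at UTC+03:30.
06:45 UTC + 3h30m = 10:15 Ulosa Zone.

10:15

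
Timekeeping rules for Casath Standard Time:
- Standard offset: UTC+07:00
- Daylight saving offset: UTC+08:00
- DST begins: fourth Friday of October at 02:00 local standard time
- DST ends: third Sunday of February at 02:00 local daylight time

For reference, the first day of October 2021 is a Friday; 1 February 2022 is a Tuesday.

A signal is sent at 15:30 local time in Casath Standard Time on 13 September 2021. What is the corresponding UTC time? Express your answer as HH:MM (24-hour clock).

1 October 2021 is a Friday, so the first Friday is October 1 and the fourth is October 22.
1 February 2022 is a Tuesday, so the first Sunday is February 6 and the third is February 20.
Daylight saving runs 22 October 2021 – 20 February 2022; 13 September 2021 is outside that window, so Casath Standard Time is on standard time at UTC+07:00.
15:30 local − 7h = 08:30 UTC.

08:30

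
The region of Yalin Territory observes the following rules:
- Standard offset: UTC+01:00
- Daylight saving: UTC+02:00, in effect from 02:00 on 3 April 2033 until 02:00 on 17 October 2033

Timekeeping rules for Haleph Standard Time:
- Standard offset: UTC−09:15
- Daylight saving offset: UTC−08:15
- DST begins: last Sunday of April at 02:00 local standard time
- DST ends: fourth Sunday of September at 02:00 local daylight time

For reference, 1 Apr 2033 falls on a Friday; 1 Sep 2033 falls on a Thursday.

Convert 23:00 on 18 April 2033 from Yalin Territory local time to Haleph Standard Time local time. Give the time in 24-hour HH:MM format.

11:45

18 April 2033 falls between 3 April and 17 October, so daylight saving is in effect and Yalin Territory is at UTC+02:00.
23:00 Yalin Territory − 2h = 21:00 UTC.
1 April 2033 is a Friday, so Sundays fall on 3, 10, 17, 24; the last is April 24.
1 September 2033 is a Thursday, so the first Sunday is September 4 and the fourth is September 25.
At the standard offset (UTC−09:15), 21:00 UTC − 9h15m = 11:45 Haleph Standard Time standard time.
The standard-time date in Haleph Standard Time, 18 April 2033, does not fall between 24 April and 25 September, so daylight saving is not in effect and Haleph Standard Time is at UTC−09:15.
21:00 UTC − 9h15m = 11:45 Haleph Standard Time.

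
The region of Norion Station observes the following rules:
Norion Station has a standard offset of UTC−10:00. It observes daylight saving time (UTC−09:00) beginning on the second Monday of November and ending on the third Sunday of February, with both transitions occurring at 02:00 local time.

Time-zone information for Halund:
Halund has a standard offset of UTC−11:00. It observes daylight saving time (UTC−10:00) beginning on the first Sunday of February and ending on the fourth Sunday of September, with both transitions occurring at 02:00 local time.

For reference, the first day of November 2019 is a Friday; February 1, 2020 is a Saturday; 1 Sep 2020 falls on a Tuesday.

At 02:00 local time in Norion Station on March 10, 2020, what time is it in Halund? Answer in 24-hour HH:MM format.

1 November 2019 is a Friday, so the first Monday is November 4 and the second is November 11.
1 February 2020 is a Saturday, so the first Sunday is February 2 and the third is February 16.
March 10, 2020 is outside the daylight-saving period (11 November 2019 – 16 February 2020), so Norion Station is on standard time, UTC−10:00.
02:00 Norion Station + 10h = 12:00 UTC.
1 February 2020 is a Saturday, so the first Sunday is February 2.
1 September 2020 is a Tuesday, so the first Sunday is September 6 and the fourth is September 27.
At the standard offset (UTC−11:00), 12:00 UTC − 11h = 01:00 Halund standard time.
Daylight saving runs 2 February – 27 September; the standard-time date in Halund, March 10, 2020, is inside that window, so Halund is at UTC−10:00.
12:00 UTC − 10h = 02:00 Halund.

02:00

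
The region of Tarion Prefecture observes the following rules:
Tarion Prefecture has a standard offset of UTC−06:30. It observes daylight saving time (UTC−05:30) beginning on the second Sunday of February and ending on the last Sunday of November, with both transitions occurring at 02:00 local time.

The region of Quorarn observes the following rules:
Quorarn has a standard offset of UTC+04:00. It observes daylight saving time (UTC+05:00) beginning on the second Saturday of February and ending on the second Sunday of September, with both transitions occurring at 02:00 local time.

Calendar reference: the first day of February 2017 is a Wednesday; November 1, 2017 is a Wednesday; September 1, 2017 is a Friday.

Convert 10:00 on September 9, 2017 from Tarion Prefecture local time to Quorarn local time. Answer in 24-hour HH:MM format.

20:30

1 February 2017 is a Wednesday, so the first Sunday is February 5 and the second is February 12.
1 November 2017 is a Wednesday, so Sundays fall on 5, 12, 19, 26; the last is November 26.
September 9, 2017 lies within the daylight-saving period (12 February – 26 November), so Tarion Prefecture is on daylight time, UTC−05:30.
10:00 Tarion Prefecture + 5h30m = 15:30 UTC.
1 February 2017 is a Wednesday, so the first Saturday is February 4 and the second is February 11.
1 September 2017 is a Friday, so the first Sunday is September 3 and the second is September 10.
At the standard offset (UTC+04:00), 15:30 UTC + 4h = 19:30 Quorarn standard time.
The standard-time date in Quorarn, September 9, 2017, lies within the daylight-saving period (11 February – 10 September), so Quorarn is on daylight time, UTC+05:00.
15:30 UTC + 5h = 20:30 Quorarn.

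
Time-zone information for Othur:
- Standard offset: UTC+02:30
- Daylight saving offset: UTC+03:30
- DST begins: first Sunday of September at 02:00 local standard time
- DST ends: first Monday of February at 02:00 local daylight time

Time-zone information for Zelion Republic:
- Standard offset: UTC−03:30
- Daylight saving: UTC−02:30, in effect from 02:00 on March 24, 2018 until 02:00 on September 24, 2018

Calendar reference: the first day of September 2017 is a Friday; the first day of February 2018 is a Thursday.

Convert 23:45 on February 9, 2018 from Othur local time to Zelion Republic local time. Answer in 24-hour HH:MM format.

17:45

1 September 2017 is a Friday, so the first Sunday is September 3.
1 February 2018 is a Thursday, so the first Monday is February 5.
Daylight saving runs 3 September 2017 – 5 February 2018; February 9, 2018 is outside that window, so Othur is on standard time at UTC+02:30.
23:45 Othur − 2h30m = 21:15 UTC.
At the standard offset (UTC−03:30), 21:15 UTC − 3h30m = 17:45 Zelion Republic standard time.
Daylight saving runs 24 March – 24 September; the standard-time date in Zelion Republic, February 9, 2018, is outside that window, so Zelion Republic is on standard time at UTC−03:30.
21:15 UTC − 3h30m = 17:45 Zelion Republic.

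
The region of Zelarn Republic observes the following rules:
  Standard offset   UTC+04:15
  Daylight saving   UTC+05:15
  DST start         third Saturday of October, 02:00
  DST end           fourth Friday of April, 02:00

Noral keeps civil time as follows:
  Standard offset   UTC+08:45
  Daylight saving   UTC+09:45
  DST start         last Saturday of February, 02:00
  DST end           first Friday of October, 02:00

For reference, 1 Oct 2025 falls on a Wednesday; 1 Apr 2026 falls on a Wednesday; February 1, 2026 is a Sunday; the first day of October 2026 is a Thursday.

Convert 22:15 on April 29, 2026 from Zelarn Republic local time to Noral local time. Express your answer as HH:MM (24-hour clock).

03:45

1 October 2025 is a Wednesday, so the first Saturday is October 4 and the third is October 18.
1 April 2026 is a Wednesday, so the first Friday is April 3 and the fourth is April 24.
April 29, 2026 does not fall between 18 October 2025 and 24 April 2026, so daylight saving is not in effect and Zelarn Republic is at UTC+04:15.
22:15 Zelarn Republic − 4h15m = 18:00 UTC.
1 February 2026 is a Sunday, so Saturdays fall on 7, 14, 21, 28; the last is February 28.
1 October 2026 is a Thursday, so the first Friday is October 2.
At the standard offset (UTC+08:45), 18:00 UTC + 8h45m = 02:45 Noral standard time (rolling into the next day, 30 April 2026).
The standard-time date in Noral, April 30, 2026, lies within the daylight-saving period (28 February – 2 October), so Noral is on daylight time, UTC+09:45.
18:00 UTC + 9h45m = 03:45 Noral (rolling into the next day, 30 April 2026).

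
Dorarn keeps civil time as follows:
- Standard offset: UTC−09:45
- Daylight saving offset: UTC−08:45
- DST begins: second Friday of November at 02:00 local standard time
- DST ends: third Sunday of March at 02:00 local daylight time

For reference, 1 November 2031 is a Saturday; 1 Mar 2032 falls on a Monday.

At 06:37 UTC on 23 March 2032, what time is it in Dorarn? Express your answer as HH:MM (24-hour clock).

20:52

1 November 2031 is a Saturday, so the first Friday is November 7 and the second is November 14.
1 March 2032 is a Monday, so the first Sunday is March 7 and the third is March 21.
At the standard offset (UTC−09:45), 06:37 UTC − 9h45m = 20:52 Dorarn standard time (rolling into the previous day, 22 March 2032).
The standard-time date in Dorarn, 22 March 2032, is outside the daylight-saving period (14 November 2031 – 21 March 2032), so Dorarn is on standard time, UTC−09:45.
06:37 UTC − 9h45m = 20:52 local (rolling into the previous day, 22 March 2032).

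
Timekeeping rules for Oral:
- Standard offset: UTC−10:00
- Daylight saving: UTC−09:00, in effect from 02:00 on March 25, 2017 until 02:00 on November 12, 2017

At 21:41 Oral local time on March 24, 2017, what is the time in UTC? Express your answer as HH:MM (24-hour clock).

07:41

March 24, 2017 does not fall between 25 March and 12 November, so daylight saving is not in effect and Oral is at UTC−10:00.
21:41 local + 10h = 07:41 UTC (rolling into the next day, 25 March 2017).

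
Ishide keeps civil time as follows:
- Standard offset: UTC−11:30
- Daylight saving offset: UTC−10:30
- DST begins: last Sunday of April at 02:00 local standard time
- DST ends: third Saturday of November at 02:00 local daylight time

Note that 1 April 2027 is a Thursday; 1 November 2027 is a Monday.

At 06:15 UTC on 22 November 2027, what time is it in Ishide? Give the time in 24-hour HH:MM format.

18:45

1 April 2027 is a Thursday, so Sundays fall on 4, 11, 18, 25; the last is April 25.
1 November 2027 is a Monday, so the first Saturday is November 6 and the third is November 20.
At the standard offset (UTC−11:30), 06:15 UTC − 11h30m = 18:45 Ishide standard time (rolling into the previous day, 21 November 2027).
Daylight saving runs 25 April – 20 November; the standard-time date in Ishide, 21 November 2027, is outside that window, so Ishide is on standard time at UTC−11:30.
06:15 UTC − 11h30m = 18:45 local (rolling into the previous day, 21 November 2027).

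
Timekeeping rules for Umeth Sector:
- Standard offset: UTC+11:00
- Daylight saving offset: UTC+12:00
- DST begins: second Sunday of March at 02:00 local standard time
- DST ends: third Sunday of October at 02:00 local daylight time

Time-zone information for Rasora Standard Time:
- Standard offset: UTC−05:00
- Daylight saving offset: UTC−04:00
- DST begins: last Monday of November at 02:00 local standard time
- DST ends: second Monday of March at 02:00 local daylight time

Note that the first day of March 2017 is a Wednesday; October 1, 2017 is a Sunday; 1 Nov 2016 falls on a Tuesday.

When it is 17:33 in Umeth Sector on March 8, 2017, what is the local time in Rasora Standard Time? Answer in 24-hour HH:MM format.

1 March 2017 is a Wednesday, so the first Sunday is March 5 and the second is March 12.
1 October 2017 is a Sunday, so the first Sunday is October 1 and the third is October 15.
Daylight saving runs 12 March – 15 October; March 8, 2017 is outside that window, so Umeth Sector is on standard time at UTC+11:00.
17:33 Umeth Sector − 11h = 06:33 UTC.
1 November 2016 is a Tuesday, so Mondays fall on 7, 14, 21, 28; the last is November 28.
1 March 2017 is a Wednesday, so the first Monday is March 6 and the second is March 13.
At the standard offset (UTC−05:00), 06:33 UTC − 5h = 01:33 Rasora Standard Time standard time.
Daylight saving runs 28 November 2016 – 13 March 2017; the standard-time date in Rasora Standard Time, March 8, 2017, is inside that window, so Rasora Standard Time is at UTC−04:00.
06:33 UTC − 4h = 02:33 Rasora Standard Time.

02:33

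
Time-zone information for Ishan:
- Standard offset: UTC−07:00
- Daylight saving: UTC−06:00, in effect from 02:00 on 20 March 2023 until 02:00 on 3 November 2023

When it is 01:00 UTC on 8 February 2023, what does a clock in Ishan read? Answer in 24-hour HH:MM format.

18:00

At the standard offset (UTC−07:00), 01:00 UTC − 7h = 18:00 Ishan standard time (rolling into the previous day, 7 February 2023).
The standard-time date in Ishan, 7 February 2023, is outside the daylight-saving period (20 March – 3 November), so Ishan is on standard time, UTC−07:00.
01:00 UTC − 7h = 18:00 local (rolling into the previous day, 7 February 2023).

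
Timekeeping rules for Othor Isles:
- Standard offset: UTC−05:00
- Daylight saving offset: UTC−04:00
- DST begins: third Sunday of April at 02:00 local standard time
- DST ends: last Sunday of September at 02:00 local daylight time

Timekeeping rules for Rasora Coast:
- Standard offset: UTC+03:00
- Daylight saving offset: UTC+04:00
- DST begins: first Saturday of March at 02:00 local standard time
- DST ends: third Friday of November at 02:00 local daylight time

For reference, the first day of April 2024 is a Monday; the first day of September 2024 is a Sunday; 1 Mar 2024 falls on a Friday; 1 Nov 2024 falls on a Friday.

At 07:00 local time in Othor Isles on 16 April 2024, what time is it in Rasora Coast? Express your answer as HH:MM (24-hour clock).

16:00

1 April 2024 is a Monday, so the first Sunday is April 7 and the third is April 21.
1 September 2024 is a Sunday, so Sundays fall on 1, 8, 15, 22, 29; the last is September 29.
16 April 2024 is outside the daylight-saving period (21 April – 29 September), so Othor Isles is on standard time, UTC−05:00.
07:00 Othor Isles + 5h = 12:00 UTC.
1 March 2024 is a Friday, so the first Saturday is March 2.
1 November 2024 is a Friday, so the first Friday is November 1 and the third is November 15.
At the standard offset (UTC+03:00), 12:00 UTC + 3h = 15:00 Rasora Coast standard time.
Daylight saving runs 2 March – 15 November; the standard-time date in Rasora Coast, 16 April 2024, is inside that window, so Rasora Coast is at UTC+04:00.
12:00 UTC + 4h = 16:00 Rasora Coast.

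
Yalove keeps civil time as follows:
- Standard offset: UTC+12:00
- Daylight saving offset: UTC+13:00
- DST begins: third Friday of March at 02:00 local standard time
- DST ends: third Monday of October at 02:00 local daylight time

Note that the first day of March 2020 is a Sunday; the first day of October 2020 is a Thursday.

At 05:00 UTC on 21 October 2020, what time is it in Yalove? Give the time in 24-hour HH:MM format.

17:00

1 March 2020 is a Sunday, so the first Friday is March 6 and the third is March 20.
1 October 2020 is a Thursday, so the first Monday is October 5 and the third is October 19.
At the standard offset (UTC+12:00), 05:00 UTC + 12h = 17:00 Yalove standard time.
The standard-time date in Yalove, 21 October 2020, is outside the daylight-saving period (20 March – 19 October), so Yalove is on standard time, UTC+12:00.
05:00 UTC + 12h = 17:00 local.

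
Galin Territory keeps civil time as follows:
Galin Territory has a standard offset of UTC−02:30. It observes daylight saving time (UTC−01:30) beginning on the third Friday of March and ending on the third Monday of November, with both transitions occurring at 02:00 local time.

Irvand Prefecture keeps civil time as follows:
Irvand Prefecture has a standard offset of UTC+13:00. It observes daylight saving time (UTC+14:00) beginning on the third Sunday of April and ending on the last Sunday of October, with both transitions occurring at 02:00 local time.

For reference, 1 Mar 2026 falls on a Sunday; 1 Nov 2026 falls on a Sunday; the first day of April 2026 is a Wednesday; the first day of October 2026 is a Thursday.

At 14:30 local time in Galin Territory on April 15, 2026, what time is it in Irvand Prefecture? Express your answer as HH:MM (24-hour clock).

1 March 2026 is a Sunday, so the first Friday is March 6 and the third is March 20.
1 November 2026 is a Sunday, so the first Monday is November 2 and the third is November 16.
April 15, 2026 falls between 20 March and 16 November, so daylight saving is in effect and Galin Territory is at UTC−01:30.
14:30 Galin Territory + 1h30m = 16:00 UTC.
1 April 2026 is a Wednesday, so the first Sunday is April 5 and the third is April 19.
1 October 2026 is a Thursday, so Sundays fall on 4, 11, 18, 25; the last is October 25.
At the standard offset (UTC+13:00), 16:00 UTC + 13h = 05:00 Irvand Prefecture standard time (rolling into the next day, 16 April 2026).
The standard-time date in Irvand Prefecture, April 16, 2026, does not fall between 19 April and 25 October, so daylight saving is not in effect and Irvand Prefecture is at UTC+13:00.
16:00 UTC + 13h = 05:00 Irvand Prefecture (rolling into the next day, 16 April 2026).

05:00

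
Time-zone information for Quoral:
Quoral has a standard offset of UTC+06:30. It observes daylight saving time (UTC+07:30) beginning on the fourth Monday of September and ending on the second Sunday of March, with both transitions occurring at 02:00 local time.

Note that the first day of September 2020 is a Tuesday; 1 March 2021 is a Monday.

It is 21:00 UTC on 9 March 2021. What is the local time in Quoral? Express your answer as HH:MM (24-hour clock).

04:30

1 September 2020 is a Tuesday, so the first Monday is September 7 and the fourth is September 28.
1 March 2021 is a Monday, so the first Sunday is March 7 and the second is March 14.
At the standard offset (UTC+06:30), 21:00 UTC + 6h30m = 03:30 Quoral standard time (rolling into the next day, 10 March 2021).
Daylight saving runs 28 September 2020 – 14 March 2021; the standard-time date in Quoral, 10 March 2021, is inside that window, so Quoral is at UTC+07:30.
21:00 UTC + 7h30m = 04:30 local (rolling into the next day, 10 March 2021).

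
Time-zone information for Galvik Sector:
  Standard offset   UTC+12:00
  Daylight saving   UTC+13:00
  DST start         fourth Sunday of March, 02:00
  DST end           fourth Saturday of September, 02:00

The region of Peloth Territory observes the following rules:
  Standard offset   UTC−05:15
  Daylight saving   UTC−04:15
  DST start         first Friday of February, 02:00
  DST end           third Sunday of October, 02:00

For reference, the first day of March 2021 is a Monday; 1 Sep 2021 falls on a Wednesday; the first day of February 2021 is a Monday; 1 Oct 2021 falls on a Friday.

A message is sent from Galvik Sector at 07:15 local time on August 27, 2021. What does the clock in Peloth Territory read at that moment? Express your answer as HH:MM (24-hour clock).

14:00

1 March 2021 is a Monday, so the first Sunday is March 7 and the fourth is March 28.
1 September 2021 is a Wednesday, so the first Saturday is September 4 and the fourth is September 25.
August 27, 2021 lies within the daylight-saving period (28 March – 25 September), so Galvik Sector is on daylight time, UTC+13:00.
07:15 Galvik Sector − 13h = 18:15 UTC (rolling into the previous day, 26 August 2021).
1 February 2021 is a Monday, so the first Friday is February 5.
1 October 2021 is a Friday, so the first Sunday is October 3 and the third is October 17.
At the standard offset (UTC−05:15), 18:15 UTC − 5h15m = 13:00 Peloth Territory standard time.
Daylight saving runs 5 February – 17 October; the standard-time date in Peloth Territory, August 26, 2021, is inside that window, so Peloth Territory is at UTC−04:15.
18:15 UTC − 4h15m = 14:00 Peloth Territory.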